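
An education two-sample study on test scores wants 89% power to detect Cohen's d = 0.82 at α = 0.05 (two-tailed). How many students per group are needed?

z_{α/2} = 1.96, z_β = Φ⁻¹(0.89) = 1.227. For large effect (d = 0.82): n per group = 2(z_{α/2} + z_β)²/d² = 2(1.96 + 1.227)²/0.82² = 30.2 → 31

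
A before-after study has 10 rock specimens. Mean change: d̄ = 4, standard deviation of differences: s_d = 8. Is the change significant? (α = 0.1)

t = d̄/(s_d/√n) = 4/(8/√10) = 1.581. df = 9, critical t = ±1.833. Fail to reject H₀.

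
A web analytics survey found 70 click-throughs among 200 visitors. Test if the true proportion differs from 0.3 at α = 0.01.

p̂ = 0.35, p₀ = 0.3. z = (p̂ - p₀)/√(p₀(1-p₀)/n) = 1.543. Critical: ±2.576. Fail to reject H₀.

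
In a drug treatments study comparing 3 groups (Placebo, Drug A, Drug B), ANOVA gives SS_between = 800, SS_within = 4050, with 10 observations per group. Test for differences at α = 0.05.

df_between = 2, df_within = 27. F = MS_between/MS_within = 400.0/150.0 = 2.667. F_crit ≈ 3.354. Fail to reject H₀.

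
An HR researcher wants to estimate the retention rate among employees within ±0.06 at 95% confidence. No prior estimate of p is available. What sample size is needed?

Conservative approach: use p = 0.5 (maximizes p(1-p) = 0.25). n = z²(0.25)/E² = 1.96²×0.25/0.06² = 266.8 → n = 267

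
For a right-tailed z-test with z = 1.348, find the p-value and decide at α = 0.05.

p = P(Z > 1.348) = 1 - Φ(1.348) ≈ 0.0888. Since p ≥ 0.05, fail to reject H₀ (not significant) at α = 0.05.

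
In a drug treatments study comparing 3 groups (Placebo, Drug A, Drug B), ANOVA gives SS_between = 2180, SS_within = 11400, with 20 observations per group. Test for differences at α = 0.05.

df_between = 2, df_within = 57. F = MS_between/MS_within = 1090.0/200.0 = 5.45. F_crit ≈ 3.159. Reject H₀. At least one mean differs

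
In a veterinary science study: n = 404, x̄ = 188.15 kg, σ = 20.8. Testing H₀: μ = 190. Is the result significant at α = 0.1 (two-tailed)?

z = (188.15 - 190)/(20.8/√404) = -1.788. Since |z| > 1.645, significant at α = 0.1.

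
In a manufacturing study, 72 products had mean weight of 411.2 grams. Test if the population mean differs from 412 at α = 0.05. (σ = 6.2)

z = (x̄ - μ₀)/(σ/√n) = (411.2 - 412)/(6.2/√72) = -1.095. Critical value: ±1.96. Since |-1.095| ≤ 1.96, Fail to reject H₀.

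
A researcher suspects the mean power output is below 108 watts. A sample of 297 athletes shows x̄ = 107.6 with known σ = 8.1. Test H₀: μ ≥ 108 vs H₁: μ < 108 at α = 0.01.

z = -0.851. Critical value: -2.33. Fail to reject H₀.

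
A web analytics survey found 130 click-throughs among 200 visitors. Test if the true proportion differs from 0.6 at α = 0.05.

p̂ = 0.65, p₀ = 0.6. z = (p̂ - p₀)/√(p₀(1-p₀)/n) = 1.443. Critical: ±1.96. Fail to reject H₀.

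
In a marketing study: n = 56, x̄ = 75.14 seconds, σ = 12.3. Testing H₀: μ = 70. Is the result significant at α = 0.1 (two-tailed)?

z = (75.14 - 70)/(12.3/√56) = 3.127. Since |z| > 1.645, significant at α = 0.1.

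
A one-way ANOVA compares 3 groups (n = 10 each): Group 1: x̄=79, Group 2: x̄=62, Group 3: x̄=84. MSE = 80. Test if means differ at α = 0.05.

Grand mean = 75.0. SS_between = 2660.0, MS_between = 1330.0. F = 16.625, F_crit ≈ 3.354. Reject H₀.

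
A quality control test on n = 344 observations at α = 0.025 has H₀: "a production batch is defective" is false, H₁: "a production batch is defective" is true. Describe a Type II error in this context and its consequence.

Type II error: failing to reject H₀ when it is false — concluding that a production batch is defective is not supported when in fact it is. Consequence: shipping a defective batch — faulty products reach customers.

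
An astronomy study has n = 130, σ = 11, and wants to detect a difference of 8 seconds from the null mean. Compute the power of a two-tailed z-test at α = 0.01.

SE = σ/√n = 11/√130 = 0.965. Non-centrality λ = d/SE = 8/0.965 = 8.292. Power ≈ Φ(λ - z_{α/2}) = Φ(8.292 - 2.576) = Φ(5.716) = 1.0.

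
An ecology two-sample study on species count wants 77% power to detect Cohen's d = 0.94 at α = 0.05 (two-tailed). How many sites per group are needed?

z_{α/2} = 1.96, z_β = Φ⁻¹(0.77) = 0.739. For large effect (d = 0.94): n per group = 2(z_{α/2} + z_β)²/d² = 2(1.96 + 0.739)²/0.94² = 16.5 → 17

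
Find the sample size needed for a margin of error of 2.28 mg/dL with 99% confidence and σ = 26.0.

n = (z*σ/E)² = (2.576×26.0/2.28)² = 862.9 → n = 863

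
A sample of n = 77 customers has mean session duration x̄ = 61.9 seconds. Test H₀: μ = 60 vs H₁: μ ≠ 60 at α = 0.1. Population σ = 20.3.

z = (x̄ - μ₀)/(σ/√n) = (61.9 - 60)/(20.3/√77) = 0.821. Critical value: ±1.645. Since |0.821| ≤ 1.645, Fail to reject H₀.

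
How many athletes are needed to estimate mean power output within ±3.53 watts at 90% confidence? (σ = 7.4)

n = (z*σ/E)² = (1.645×7.4/3.53)² = 11.9 → n = 12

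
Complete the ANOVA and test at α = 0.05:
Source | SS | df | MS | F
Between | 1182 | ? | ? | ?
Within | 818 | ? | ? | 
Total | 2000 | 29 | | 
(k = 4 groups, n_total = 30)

df_between = 3, df_within = 26. MS_between = 394.0, MS_within = 31.46. F = 12.523, F_crit ≈ 2.975. Reject H₀.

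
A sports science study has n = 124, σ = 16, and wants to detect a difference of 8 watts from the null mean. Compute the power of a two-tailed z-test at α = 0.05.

SE = σ/√n = 16/√124 = 1.437. Non-centrality λ = d/SE = 8/1.437 = 5.568. Power ≈ Φ(λ - z_{α/2}) = Φ(5.568 - 1.96) = Φ(3.608) = 1.0.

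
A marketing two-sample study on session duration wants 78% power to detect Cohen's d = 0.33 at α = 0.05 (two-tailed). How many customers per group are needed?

z_{α/2} = 1.96, z_β = Φ⁻¹(0.78) = 0.772. For small effect (d = 0.33): n per group = 2(z_{α/2} + z_β)²/d² = 2(1.96 + 0.772)²/0.33² = 137.1 → 138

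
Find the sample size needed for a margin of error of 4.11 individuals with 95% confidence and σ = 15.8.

n = (z*σ/E)² = (1.96×15.8/4.11)² = 56.8 → n = 57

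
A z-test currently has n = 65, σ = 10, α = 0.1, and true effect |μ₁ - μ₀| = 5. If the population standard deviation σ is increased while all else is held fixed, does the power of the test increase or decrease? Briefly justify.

Power decreases: a larger σ inflates the standard error σ/√n, pulling the sampling distribution under H₁ back toward the critical value.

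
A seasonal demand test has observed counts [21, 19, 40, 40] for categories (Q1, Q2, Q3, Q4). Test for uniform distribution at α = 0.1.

Expected = 30 each. χ² = Σ(O-E)²/E = 13.4. df = 3, critical value = 6.251. Reject H₀.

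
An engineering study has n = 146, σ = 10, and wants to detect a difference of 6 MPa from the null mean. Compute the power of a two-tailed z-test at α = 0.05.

SE = σ/√n = 10/√146 = 0.828. Non-centrality λ = d/SE = 6/0.828 = 7.25. Power ≈ Φ(λ - z_{α/2}) = Φ(7.25 - 1.96) = Φ(5.29) = 1.0.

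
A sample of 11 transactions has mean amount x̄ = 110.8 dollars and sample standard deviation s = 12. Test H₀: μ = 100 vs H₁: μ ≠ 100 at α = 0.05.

t = (x̄ - μ₀)/(s/√n) = (110.8 - 100)/(12/√11) = 2.985. df = 10, critical t = ±2.228. Reject H₀.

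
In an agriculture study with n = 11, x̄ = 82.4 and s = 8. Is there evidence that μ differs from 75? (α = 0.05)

t = (x̄ - μ₀)/(s/√n) = (82.4 - 75)/(8/√11) = 3.068. df = 10, critical t = ±2.228. Reject H₀.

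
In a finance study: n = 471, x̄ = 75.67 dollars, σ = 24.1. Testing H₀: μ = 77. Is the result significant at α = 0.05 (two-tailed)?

z = (75.67 - 77)/(24.1/√471) = -1.198. Since |z| ≤ 1.96, not significant at α = 0.05.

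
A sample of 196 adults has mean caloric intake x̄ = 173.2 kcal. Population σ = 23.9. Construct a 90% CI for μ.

CI = x̄ ± z*(σ/√n) = 173.2 ± 1.645(23.9/√196) = 173.2 ± 2.81 = (170.39, 176.01)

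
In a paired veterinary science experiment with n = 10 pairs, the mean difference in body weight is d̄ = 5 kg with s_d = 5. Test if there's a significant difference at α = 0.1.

t = d̄/(s_d/√n) = 5/(5/√10) = 3.162. df = 9, critical t = ±1.833. Reject H₀.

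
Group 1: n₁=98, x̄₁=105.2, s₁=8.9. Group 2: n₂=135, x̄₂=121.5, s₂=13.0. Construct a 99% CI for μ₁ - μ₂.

Difference = -16.3. SE = √(8.9²/98 + 13.0²/135) = 1.435. CI = (-20.0, -12.6)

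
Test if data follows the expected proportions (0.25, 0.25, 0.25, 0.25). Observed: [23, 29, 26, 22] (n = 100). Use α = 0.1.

Expected: [25.0, 25.0, 25.0, 25.0]. χ² = 1.2. df = 3, critical = 6.251. Fail to reject H₀.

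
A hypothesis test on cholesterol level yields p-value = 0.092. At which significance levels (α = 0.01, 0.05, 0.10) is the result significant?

p = 0.092. Significant at: α = 0.1.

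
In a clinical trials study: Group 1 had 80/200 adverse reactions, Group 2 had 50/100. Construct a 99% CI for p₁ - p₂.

p̂₁ = 0.4, p̂₂ = 0.5. Difference = -0.1. CI = (-0.257, 0.057)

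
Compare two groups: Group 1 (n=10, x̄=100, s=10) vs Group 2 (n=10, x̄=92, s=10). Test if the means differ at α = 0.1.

Pooled sp = 10.0. t = 1.789, df = 18. Critical t = ±1.734. Reject H₀.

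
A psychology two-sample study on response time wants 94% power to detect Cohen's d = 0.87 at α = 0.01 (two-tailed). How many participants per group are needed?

z_{α/2} = 2.576, z_β = Φ⁻¹(0.94) = 1.555. For large effect (d = 0.87): n per group = 2(z_{α/2} + z_β)²/d² = 2(2.576 + 1.555)²/0.87² = 45.1 → 46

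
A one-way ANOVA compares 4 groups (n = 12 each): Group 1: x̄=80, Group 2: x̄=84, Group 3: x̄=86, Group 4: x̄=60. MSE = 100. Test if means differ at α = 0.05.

Grand mean = 77.5. SS_between = 5124.0, MS_between = 1708.0. F = 17.08, F_crit ≈ 2.816. Reject H₀.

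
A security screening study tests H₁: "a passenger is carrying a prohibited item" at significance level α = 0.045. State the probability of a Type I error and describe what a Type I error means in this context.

P(Type I error) = α = 0.045. A Type I error is rejecting H₀ when H₀ is actually true (false positive) — here, concluding that a passenger is carrying a prohibited item when in fact this is not the case. Consequence: detaining an innocent passenger — delay and inconvenience.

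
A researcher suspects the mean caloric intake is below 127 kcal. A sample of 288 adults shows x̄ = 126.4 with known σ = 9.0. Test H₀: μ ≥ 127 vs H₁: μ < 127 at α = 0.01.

z = -1.131. Critical value: -2.33. Fail to reject H₀.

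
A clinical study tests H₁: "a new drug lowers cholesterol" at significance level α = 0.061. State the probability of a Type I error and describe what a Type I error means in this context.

P(Type I error) = α = 0.061. A Type I error is rejecting H₀ when H₀ is actually true (false positive) — here, concluding that a new drug lowers cholesterol when in fact this is not the case. Consequence: approving an ineffective drug — patients take a useless medication and may skip effective alternatives.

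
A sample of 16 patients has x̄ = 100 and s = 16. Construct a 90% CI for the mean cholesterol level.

CI = x̄ ± t*(s/√n) = 100 ± 1.753(16/√16) = (92.99, 107.01)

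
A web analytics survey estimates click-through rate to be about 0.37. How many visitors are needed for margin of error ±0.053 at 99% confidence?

n = z²p(1-p)/E² = 2.576²×0.37×0.63/0.053² = 550.7 → n = 551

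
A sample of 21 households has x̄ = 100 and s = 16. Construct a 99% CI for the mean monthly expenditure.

CI = x̄ ± t*(s/√n) = 100 ± 2.845(16/√21) = (90.07, 109.93)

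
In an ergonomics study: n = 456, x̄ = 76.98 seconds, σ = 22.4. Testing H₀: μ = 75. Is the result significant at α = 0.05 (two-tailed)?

z = (76.98 - 75)/(22.4/√456) = 1.888. Since |z| ≤ 1.96, not significant at α = 0.05.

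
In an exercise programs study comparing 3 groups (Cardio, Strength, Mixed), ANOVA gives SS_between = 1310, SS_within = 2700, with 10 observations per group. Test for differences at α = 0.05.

df_between = 2, df_within = 27. F = MS_between/MS_within = 655.0/100.0 = 6.55. F_crit ≈ 3.354. Reject H₀. At least one mean differs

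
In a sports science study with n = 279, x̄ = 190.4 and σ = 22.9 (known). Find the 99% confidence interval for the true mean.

CI = x̄ ± z*(σ/√n) = 190.4 ± 2.576(22.9/√279) = 190.4 ± 3.53 = (186.87, 193.93)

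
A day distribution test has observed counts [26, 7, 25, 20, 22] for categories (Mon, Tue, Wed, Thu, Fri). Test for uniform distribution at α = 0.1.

Expected = 20 each. χ² = Σ(O-E)²/E = 11.7. df = 4, critical value = 7.779. Reject H₀.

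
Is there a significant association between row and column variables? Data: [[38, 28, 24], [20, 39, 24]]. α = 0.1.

χ² = 7.121. df = 2, critical = 4.605. Reject H₀. Variables are dependent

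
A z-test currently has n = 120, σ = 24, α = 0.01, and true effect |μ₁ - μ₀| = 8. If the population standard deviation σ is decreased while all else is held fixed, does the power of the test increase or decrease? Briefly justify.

Power increases: a smaller σ shrinks the standard error σ/√n, moving the sampling distribution under H₁ further from the critical value.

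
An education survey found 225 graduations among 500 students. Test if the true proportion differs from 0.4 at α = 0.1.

p̂ = 0.45, p₀ = 0.4. z = (p̂ - p₀)/√(p₀(1-p₀)/n) = 2.282. Critical: ±1.645. Reject H₀.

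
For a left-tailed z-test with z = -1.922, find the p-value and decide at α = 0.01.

p = P(Z < -1.922) = Φ(-1.922) ≈ 0.0273. Since p ≥ 0.01, fail to reject H₀ (not significant) at α = 0.01.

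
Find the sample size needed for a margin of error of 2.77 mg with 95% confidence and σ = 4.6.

n = (z*σ/E)² = (1.96×4.6/2.77)² = 10.6 → n = 11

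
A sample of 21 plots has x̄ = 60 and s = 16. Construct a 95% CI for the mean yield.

CI = x̄ ± t*(s/√n) = 60 ± 2.086(16/√21) = (52.72, 67.28)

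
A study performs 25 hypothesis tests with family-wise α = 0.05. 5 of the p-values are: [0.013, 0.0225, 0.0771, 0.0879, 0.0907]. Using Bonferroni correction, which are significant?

Bonferroni α = 0.05/25 = 0.002. None of the given p-values are significant.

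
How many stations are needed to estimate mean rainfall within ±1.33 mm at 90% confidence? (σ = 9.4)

n = (z*σ/E)² = (1.645×9.4/1.33)² = 135.2 → n = 136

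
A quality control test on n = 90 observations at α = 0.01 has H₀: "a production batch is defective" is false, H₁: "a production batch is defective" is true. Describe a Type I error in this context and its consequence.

Type I error: rejecting H₀ when it is true — concluding that a production batch is defective when in fact it is not. Consequence: scrapping a good batch — wasted material and cost for no reason.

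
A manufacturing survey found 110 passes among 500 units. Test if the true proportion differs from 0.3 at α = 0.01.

p̂ = 0.22, p₀ = 0.3. z = (p̂ - p₀)/√(p₀(1-p₀)/n) = -3.904. Critical: ±2.576. Reject H₀.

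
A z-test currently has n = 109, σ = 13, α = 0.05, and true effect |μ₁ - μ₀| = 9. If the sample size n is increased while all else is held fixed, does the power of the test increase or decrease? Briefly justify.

Power increases: a larger n shrinks the standard error σ/√n, moving the sampling distribution under H₁ further from the critical value.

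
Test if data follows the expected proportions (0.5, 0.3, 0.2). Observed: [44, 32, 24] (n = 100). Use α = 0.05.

Expected: [50.0, 30.0, 20.0]. χ² = 1.653. df = 2, critical = 5.991. Fail to reject H₀.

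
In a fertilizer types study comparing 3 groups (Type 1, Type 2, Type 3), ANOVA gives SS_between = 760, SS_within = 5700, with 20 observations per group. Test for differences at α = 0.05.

df_between = 2, df_within = 57. F = MS_between/MS_within = 380.0/100.0 = 3.8. F_crit ≈ 3.159. Reject H₀. At least one mean differs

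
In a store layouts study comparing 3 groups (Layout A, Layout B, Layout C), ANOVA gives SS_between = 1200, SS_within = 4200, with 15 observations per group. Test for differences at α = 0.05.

df_between = 2, df_within = 42. F = MS_between/MS_within = 600.0/100.0 = 6.0. F_crit ≈ 3.22. Reject H₀. At least one mean differs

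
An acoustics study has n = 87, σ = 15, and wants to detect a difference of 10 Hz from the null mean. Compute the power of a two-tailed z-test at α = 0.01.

SE = σ/√n = 15/√87 = 1.608. Non-centrality λ = d/SE = 10/1.608 = 6.218. Power ≈ Φ(λ - z_{α/2}) = Φ(6.218 - 2.576) = Φ(3.642) = 1.0.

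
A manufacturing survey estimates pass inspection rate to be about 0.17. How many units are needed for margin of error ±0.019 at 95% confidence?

n = z²p(1-p)/E² = 1.96²×0.17×0.83/0.019² = 1501.5 → n = 1502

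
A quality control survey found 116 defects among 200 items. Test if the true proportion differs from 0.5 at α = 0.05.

p̂ = 0.58, p₀ = 0.5. z = (p̂ - p₀)/√(p₀(1-p₀)/n) = 2.263. Critical: ±1.96. Reject H₀.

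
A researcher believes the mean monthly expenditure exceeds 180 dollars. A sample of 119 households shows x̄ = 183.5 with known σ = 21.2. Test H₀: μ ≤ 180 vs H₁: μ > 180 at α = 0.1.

z = 1.801. Critical value: 1.28. Reject H₀.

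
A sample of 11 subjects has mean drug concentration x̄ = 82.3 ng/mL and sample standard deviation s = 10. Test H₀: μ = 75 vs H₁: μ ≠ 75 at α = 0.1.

t = (x̄ - μ₀)/(s/√n) = (82.3 - 75)/(10/√11) = 2.421. df = 10, critical t = ±1.812. Reject H₀.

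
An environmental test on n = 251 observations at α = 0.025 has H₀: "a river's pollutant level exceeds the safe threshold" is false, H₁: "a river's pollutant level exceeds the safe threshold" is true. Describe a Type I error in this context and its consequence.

Type I error: rejecting H₀ when it is true — concluding that a river's pollutant level exceeds the safe threshold when in fact it is not. Consequence: shutting down a compliant factory unnecessarily.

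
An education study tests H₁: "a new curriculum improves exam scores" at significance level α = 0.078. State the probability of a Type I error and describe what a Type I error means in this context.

P(Type I error) = α = 0.078. A Type I error is rejecting H₀ when H₀ is actually true (false positive) — here, concluding that a new curriculum improves exam scores when in fact this is not the case. Consequence: adopting a curriculum that gives no real benefit — disruption for nothing.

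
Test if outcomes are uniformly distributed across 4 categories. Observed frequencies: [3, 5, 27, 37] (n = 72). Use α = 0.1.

Expected = 18 each. χ² = Σ(O-E)²/E = 46.444. df = 3, critical value = 6.251. Reject H₀.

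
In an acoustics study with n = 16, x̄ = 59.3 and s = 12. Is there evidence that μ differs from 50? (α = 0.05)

t = (x̄ - μ₀)/(s/√n) = (59.3 - 50)/(12/√16) = 3.1. df = 15, critical t = ±2.131. Reject H₀.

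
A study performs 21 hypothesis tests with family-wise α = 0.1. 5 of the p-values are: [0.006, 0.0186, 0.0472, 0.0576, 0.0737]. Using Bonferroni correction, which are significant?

Bonferroni α = 0.1/21 = 0.00476. None of the given p-values are significant.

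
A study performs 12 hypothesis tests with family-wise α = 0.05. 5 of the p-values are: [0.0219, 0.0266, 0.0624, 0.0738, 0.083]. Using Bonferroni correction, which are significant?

Bonferroni α = 0.05/12 = 0.00417. None of the given p-values are significant.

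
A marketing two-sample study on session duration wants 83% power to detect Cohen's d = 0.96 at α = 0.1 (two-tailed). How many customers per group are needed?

z_{α/2} = 1.645, z_β = Φ⁻¹(0.83) = 0.954. For large effect (d = 0.96): n per group = 2(z_{α/2} + z_β)²/d² = 2(1.645 + 0.954)²/0.96² = 14.7 → 15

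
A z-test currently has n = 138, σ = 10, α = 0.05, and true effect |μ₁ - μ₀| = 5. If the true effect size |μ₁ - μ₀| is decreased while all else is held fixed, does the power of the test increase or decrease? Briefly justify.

Power decreases: a smaller true effect decreases the non-centrality λ = |μ₁ - μ₀|/(σ/√n).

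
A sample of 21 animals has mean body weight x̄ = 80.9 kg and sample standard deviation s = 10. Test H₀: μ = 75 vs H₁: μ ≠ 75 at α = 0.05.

t = (x̄ - μ₀)/(s/√n) = (80.9 - 75)/(10/√21) = 2.704. df = 20, critical t = ±2.086. Reject H₀.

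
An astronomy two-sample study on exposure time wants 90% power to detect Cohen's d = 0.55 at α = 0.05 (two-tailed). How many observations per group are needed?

z_{α/2} = 1.96, z_β = Φ⁻¹(0.9) = 1.282. For medium effect (d = 0.55): n per group = 2(z_{α/2} + z_β)²/d² = 2(1.96 + 1.282)²/0.55² = 69.5 → 70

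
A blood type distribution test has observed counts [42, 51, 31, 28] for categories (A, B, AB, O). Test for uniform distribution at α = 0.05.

Expected = 38 each. χ² = Σ(O-E)²/E = 8.789. df = 3, critical value = 7.815. Reject H₀.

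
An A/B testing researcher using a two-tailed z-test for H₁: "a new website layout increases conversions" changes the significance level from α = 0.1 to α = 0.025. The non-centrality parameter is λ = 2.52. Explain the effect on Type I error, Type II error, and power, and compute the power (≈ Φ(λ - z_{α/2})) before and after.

Decreasing α from 0.1 to 0.025:
• Type I error rate decreases (α is the Type I rate by definition).
• Critical value moves from z_{α/2} = 1.645 to 2.241, so power = Φ(λ - z_{α/2}) goes from Φ(2.52 - 1.645) = 0.809 to Φ(2.52 - 2.241) = 0.61.
• Type II error rate β = 1 - power therefore increases (0.191 → 0.39).
Appropriate when false positives are costly — here, rolling out a layout that doesn't actually help — wasted engineering effort.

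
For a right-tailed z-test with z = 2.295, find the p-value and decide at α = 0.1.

p = P(Z > 2.295) = 1 - Φ(2.295) ≈ 0.0109. Since p < 0.1, reject H₀ (significant) at α = 0.1.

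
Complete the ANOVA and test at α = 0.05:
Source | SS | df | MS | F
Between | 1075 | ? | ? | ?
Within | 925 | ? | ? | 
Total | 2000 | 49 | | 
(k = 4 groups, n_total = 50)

df_between = 3, df_within = 46. MS_between = 358.33, MS_within = 20.11. F = 17.82, F_crit ≈ 2.807. Reject H₀.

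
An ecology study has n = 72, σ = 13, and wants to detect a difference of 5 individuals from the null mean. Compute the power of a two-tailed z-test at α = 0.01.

SE = σ/√n = 13/√72 = 1.532. Non-centrality λ = d/SE = 5/1.532 = 3.264. Power ≈ Φ(λ - z_{α/2}) = Φ(3.264 - 2.576) = Φ(0.688) = 0.754.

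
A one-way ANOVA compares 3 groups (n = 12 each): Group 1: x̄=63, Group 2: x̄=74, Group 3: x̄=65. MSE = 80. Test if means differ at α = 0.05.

Grand mean = 67.33. SS_between = 824.0, MS_between = 412.0. F = 5.15, F_crit ≈ 3.285. Reject H₀.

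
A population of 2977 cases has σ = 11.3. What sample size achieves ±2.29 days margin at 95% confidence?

Without FPC: n₀ = (1.96×11.3/2.29)² = 93.54. With FPC: n = n₀N/(n₀+N-1) = 90.7 → n = 91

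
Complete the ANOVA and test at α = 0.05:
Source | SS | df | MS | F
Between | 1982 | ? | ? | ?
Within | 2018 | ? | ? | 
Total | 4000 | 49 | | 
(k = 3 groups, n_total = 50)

df_between = 2, df_within = 47. MS_between = 991.0, MS_within = 42.94. F = 23.081, F_crit ≈ 3.195. Reject H₀.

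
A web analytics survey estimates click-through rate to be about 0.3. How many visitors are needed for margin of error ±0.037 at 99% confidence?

n = z²p(1-p)/E² = 2.576²×0.3×0.7/0.037² = 1017.9 → n = 1018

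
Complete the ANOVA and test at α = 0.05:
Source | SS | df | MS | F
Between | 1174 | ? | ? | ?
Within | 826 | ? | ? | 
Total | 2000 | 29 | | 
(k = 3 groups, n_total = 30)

df_between = 2, df_within = 27. MS_between = 587.0, MS_within = 30.59. F = 19.188, F_crit ≈ 3.354. Reject H₀.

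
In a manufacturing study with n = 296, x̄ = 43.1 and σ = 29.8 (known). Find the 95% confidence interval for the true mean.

CI = x̄ ± z*(σ/√n) = 43.1 ± 1.96(29.8/√296) = 43.1 ± 3.39 = (39.71, 46.49)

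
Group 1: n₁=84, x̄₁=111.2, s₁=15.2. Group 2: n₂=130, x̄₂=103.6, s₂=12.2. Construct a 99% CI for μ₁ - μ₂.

Difference = 7.6. SE = √(15.2²/84 + 12.2²/130) = 1.974. CI = (2.52, 12.68)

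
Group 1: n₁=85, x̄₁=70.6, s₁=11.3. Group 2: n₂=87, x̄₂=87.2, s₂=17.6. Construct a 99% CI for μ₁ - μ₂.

Difference = -16.6. SE = √(11.3²/85 + 17.6²/87) = 2.25. CI = (-22.4, -10.8)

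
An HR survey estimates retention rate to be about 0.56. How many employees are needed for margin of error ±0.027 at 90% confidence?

n = z²p(1-p)/E² = 1.645²×0.56×0.44/0.027² = 914.6 → n = 915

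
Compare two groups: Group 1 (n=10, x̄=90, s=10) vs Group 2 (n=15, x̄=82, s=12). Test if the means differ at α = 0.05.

Pooled sp = 11.26. t = 1.74, df = 23. Critical t = ±2.069. Fail to reject H₀.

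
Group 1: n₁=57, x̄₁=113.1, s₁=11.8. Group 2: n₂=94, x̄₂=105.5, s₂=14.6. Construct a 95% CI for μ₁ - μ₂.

Difference = 7.6. SE = √(11.8²/57 + 14.6²/94) = 2.17. CI = (3.35, 11.85)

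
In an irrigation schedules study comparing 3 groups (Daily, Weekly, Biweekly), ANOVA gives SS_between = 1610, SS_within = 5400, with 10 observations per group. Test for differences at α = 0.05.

df_between = 2, df_within = 27. F = MS_between/MS_within = 805.0/200.0 = 4.025. F_crit ≈ 3.354. Reject H₀. At least one mean differs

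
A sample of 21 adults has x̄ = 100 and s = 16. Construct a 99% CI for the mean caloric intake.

CI = x̄ ± t*(s/√n) = 100 ± 2.845(16/√21) = (90.07, 109.93)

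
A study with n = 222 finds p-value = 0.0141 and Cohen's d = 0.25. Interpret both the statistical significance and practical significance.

Statistically significant (p = 0.0141 < 0.05). Cohen's d = 0.25 indicates a small effect size. Both statistical and practical significance should be considered.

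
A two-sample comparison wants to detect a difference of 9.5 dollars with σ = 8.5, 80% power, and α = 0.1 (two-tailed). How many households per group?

n per group = 2(z_α/2 + z_β)²σ²/d² = 2×(1.645 + 0.84)²×8.5²/9.5² = 9.9 → n = 10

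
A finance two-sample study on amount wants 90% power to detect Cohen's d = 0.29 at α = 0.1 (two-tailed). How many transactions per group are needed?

z_{α/2} = 1.645, z_β = Φ⁻¹(0.9) = 1.282. For small effect (d = 0.29): n per group = 2(z_{α/2} + z_β)²/d² = 2(1.645 + 1.282)²/0.29² = 203.7 → 204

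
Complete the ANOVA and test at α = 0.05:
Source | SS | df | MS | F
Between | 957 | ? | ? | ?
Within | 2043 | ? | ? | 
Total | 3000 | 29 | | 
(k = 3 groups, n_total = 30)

df_between = 2, df_within = 27. MS_between = 478.5, MS_within = 75.67. F = 6.324, F_crit ≈ 3.354. Reject H₀.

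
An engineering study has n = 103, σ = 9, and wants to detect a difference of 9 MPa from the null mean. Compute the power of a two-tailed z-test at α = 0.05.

SE = σ/√n = 9/√103 = 0.887. Non-centrality λ = d/SE = 9/0.887 = 10.149. Power ≈ Φ(λ - z_{α/2}) = Φ(10.149 - 1.96) = Φ(8.189) = 1.0.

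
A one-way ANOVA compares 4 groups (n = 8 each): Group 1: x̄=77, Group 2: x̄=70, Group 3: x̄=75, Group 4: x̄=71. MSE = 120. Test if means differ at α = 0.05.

Grand mean = 73.25. SS_between = 262.0, MS_between = 87.33. F = 0.728, F_crit ≈ 2.947. Fail to reject H₀.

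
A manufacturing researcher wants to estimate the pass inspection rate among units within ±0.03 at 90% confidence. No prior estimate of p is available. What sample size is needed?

Conservative approach: use p = 0.5 (maximizes p(1-p) = 0.25). n = z²(0.25)/E² = 1.645²×0.25/0.03² = 751.7 → n = 752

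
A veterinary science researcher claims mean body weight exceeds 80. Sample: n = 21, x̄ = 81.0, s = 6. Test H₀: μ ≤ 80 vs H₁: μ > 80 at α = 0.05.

t = (81.0 - 80)/(6/√21) = 0.764, df = 20. Critical t = 1.725. Fail to reject H₀.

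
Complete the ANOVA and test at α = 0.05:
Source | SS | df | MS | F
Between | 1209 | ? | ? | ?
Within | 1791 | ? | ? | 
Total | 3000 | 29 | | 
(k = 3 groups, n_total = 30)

df_between = 2, df_within = 27. MS_between = 604.5, MS_within = 66.33. F = 9.113, F_crit ≈ 3.354. Reject H₀.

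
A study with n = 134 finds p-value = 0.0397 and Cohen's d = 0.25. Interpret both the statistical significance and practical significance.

Statistically significant (p = 0.0397 < 0.05). Cohen's d = 0.25 indicates a small effect size. Both statistical and practical significance should be considered.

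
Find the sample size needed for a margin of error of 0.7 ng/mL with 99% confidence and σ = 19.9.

n = (z*σ/E)² = (2.576×19.9/0.7)² = 5362.9 → n = 5363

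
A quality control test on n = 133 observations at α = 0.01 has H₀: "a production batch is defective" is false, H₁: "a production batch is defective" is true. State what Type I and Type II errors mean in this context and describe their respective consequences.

Type I (false positive): concluding that a production batch is defective when it is not — scrapping a good batch — wasted material and cost for no reason. Type II (false negative): failing to conclude that a production batch is defective when it is — shipping a defective batch — faulty products reach customers. Which is costlier depends on domain priorities and is a judgement call rather than a statistical fact.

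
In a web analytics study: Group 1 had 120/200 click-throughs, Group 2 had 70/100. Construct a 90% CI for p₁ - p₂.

p̂₁ = 0.6, p̂₂ = 0.7. Difference = -0.1. CI = (-0.194, -0.006)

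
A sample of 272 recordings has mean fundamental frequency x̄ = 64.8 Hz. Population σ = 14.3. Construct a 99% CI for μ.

CI = x̄ ± z*(σ/√n) = 64.8 ± 2.576(14.3/√272) = 64.8 ± 2.23 = (62.57, 67.03)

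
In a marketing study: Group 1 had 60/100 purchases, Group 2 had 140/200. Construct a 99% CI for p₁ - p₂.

p̂₁ = 0.6, p̂₂ = 0.7. Difference = -0.1. CI = (-0.251, 0.051)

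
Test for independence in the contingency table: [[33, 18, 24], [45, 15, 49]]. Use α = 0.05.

χ² = 4.553. df = 2, critical = 5.991. Fail to reject H₀. No evidence of dependence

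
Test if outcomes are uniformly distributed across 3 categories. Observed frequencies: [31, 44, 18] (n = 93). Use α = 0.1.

Expected = 31 each. χ² = Σ(O-E)²/E = 10.903. df = 2, critical value = 4.605. Reject H₀.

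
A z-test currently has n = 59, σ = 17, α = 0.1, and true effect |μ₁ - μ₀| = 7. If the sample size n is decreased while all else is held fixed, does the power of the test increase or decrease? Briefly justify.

Power decreases: a smaller n inflates the standard error σ/√n, pulling the sampling distribution under H₁ back toward the critical value.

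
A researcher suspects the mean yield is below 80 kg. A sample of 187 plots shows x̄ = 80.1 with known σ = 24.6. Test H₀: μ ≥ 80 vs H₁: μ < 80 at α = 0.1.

z = 0.056. Critical value: -1.28. Fail to reject H₀.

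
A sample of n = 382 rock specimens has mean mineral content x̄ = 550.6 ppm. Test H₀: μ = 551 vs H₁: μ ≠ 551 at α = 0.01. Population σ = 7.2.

z = (x̄ - μ₀)/(σ/√n) = (550.6 - 551)/(7.2/√382) = -1.086. Critical value: ±2.576. Since |-1.086| ≤ 2.576, Fail to reject H₀.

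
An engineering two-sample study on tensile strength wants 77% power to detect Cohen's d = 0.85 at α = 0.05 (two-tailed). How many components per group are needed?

z_{α/2} = 1.96, z_β = Φ⁻¹(0.77) = 0.739. For large effect (d = 0.85): n per group = 2(z_{α/2} + z_β)²/d² = 2(1.96 + 0.739)²/0.85² = 20.2 → 21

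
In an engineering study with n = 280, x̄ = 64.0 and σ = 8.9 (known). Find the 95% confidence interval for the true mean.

CI = x̄ ± z*(σ/√n) = 64.0 ± 1.96(8.9/√280) = 64.0 ± 1.04 = (62.96, 65.04)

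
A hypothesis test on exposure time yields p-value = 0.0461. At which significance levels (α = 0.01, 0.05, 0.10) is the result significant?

p = 0.0461. Significant at: α = 0.05, 0.1.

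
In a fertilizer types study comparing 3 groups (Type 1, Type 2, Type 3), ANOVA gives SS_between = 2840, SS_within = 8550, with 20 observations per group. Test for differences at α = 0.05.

df_between = 2, df_within = 57. F = MS_between/MS_within = 1420.0/150.0 = 9.467. F_crit ≈ 3.159. Reject H₀. At least one mean differs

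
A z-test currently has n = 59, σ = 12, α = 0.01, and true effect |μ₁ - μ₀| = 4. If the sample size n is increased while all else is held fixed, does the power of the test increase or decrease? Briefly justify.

Power increases: a larger n shrinks the standard error σ/√n, moving the sampling distribution under H₁ further from the critical value.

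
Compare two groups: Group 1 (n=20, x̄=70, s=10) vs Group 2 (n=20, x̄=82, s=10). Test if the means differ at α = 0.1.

Pooled sp = 10.0. t = -3.795, df = 38. Critical t = ±1.686. Reject H₀.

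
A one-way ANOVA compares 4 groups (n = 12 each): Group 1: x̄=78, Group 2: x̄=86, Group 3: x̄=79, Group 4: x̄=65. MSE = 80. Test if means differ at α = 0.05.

Grand mean = 77.0. SS_between = 2760.0, MS_between = 920.0. F = 11.5, F_crit ≈ 2.816. Reject H₀.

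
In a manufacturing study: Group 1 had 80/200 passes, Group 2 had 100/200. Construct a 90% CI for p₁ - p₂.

p̂₁ = 0.4, p̂₂ = 0.5. Difference = -0.1. CI = (-0.181, -0.019)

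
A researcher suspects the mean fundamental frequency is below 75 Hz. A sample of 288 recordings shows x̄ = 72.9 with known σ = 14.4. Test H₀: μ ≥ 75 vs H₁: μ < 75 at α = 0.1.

z = -2.475. Critical value: -1.28. Reject H₀.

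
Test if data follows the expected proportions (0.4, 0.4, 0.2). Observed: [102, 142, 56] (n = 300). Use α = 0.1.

Expected: [120.0, 120.0, 60.0]. χ² = 7.0. df = 2, critical = 4.605. Reject H₀.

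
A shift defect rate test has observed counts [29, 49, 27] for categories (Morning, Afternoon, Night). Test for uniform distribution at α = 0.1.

Expected = 35 each. χ² = Σ(O-E)²/E = 8.457. df = 2, critical value = 4.605. Reject H₀.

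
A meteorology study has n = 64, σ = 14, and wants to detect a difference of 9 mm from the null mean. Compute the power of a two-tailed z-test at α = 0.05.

SE = σ/√n = 14/√64 = 1.75. Non-centrality λ = d/SE = 9/1.75 = 5.143. Power ≈ Φ(λ - z_{α/2}) = Φ(5.143 - 1.96) = Φ(3.183) = 0.999.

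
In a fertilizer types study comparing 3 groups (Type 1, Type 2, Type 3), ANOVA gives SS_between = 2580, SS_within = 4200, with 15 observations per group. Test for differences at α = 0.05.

df_between = 2, df_within = 42. F = MS_between/MS_within = 1290.0/100.0 = 12.9. F_crit ≈ 3.22. Reject H₀. At least one mean differs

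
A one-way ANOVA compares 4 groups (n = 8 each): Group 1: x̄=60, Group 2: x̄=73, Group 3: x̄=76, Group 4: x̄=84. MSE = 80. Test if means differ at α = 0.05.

Grand mean = 73.25. SS_between = 2390.0, MS_between = 796.67. F = 9.958, F_crit ≈ 2.947. Reject H₀.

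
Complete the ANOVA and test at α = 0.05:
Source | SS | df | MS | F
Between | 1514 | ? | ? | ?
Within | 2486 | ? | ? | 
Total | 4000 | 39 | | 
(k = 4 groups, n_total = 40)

df_between = 3, df_within = 36. MS_between = 504.67, MS_within = 69.06. F = 7.308, F_crit ≈ 2.866. Reject H₀.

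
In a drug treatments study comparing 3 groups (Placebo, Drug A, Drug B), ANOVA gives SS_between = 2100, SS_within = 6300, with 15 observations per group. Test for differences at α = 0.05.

df_between = 2, df_within = 42. F = MS_between/MS_within = 1050.0/150.0 = 7.0. F_crit ≈ 3.22. Reject H₀. At least one mean differs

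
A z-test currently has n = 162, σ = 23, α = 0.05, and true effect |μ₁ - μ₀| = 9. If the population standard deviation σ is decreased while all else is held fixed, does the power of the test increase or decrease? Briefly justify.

Power increases: a smaller σ shrinks the standard error σ/√n, moving the sampling distribution under H₁ further from the critical value.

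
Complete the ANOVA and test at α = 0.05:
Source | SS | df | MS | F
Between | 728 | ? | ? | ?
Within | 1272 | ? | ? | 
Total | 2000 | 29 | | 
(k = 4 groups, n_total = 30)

df_between = 3, df_within = 26. MS_between = 242.67, MS_within = 48.92. F = 4.96, F_crit ≈ 2.975. Reject H₀.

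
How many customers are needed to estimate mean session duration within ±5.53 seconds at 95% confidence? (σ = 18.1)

n = (z*σ/E)² = (1.96×18.1/5.53)² = 41.2 → n = 42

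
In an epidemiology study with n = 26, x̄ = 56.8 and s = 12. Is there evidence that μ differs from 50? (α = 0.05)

t = (x̄ - μ₀)/(s/√n) = (56.8 - 50)/(12/√26) = 2.889. df = 25, critical t = ±2.06. Reject H₀.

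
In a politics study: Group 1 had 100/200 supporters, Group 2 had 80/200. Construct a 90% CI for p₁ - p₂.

p̂₁ = 0.5, p̂₂ = 0.4. Difference = 0.1. CI = (0.019, 0.181)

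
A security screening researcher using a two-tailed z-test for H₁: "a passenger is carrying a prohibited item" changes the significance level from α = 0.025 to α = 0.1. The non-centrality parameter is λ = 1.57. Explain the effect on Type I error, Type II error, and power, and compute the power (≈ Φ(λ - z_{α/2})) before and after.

Increasing α from 0.025 to 0.1:
• Type I error rate increases (α is the Type I rate by definition).
• Critical value moves from z_{α/2} = 2.241 to 1.645, so power = Φ(λ - z_{α/2}) goes from Φ(1.57 - 2.241) = 0.251 to Φ(1.57 - 1.645) = 0.47.
• Type II error rate β = 1 - power therefore decreases (0.749 → 0.53).
Appropriate when false negatives are costly — here, letting a prohibited item through — security breach.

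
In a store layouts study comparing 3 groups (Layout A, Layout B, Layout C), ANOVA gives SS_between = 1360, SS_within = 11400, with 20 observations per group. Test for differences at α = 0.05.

df_between = 2, df_within = 57. F = MS_between/MS_within = 680.0/200.0 = 3.4. F_crit ≈ 3.159. Reject H₀. At least one mean differs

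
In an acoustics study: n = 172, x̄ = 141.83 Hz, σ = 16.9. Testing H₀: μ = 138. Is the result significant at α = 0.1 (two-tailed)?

z = (141.83 - 138)/(16.9/√172) = 2.972. Since |z| > 1.645, significant at α = 0.1.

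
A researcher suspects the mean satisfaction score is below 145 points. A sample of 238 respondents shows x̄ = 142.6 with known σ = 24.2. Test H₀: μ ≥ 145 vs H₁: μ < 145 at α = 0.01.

z = -1.53. Critical value: -2.33. Fail to reject H₀.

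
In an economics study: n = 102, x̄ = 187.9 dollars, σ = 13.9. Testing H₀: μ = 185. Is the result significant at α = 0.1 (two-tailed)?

z = (187.9 - 185)/(13.9/√102) = 2.107. Since |z| > 1.645, significant at α = 0.1.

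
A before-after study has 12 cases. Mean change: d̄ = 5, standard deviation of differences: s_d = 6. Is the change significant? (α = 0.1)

t = d̄/(s_d/√n) = 5/(6/√12) = 2.887. df = 11, critical t = ±1.796. Reject H₀.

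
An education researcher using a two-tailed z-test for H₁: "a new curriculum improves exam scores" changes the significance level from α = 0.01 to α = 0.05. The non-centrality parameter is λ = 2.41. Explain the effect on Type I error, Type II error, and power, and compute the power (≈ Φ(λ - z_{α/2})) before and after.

Increasing α from 0.01 to 0.05:
• Type I error rate increases (α is the Type I rate by definition).
• Critical value moves from z_{α/2} = 2.576 to 1.96, so power = Φ(λ - z_{α/2}) goes from Φ(2.41 - 2.576) = 0.434 to Φ(2.41 - 1.96) = 0.674.
• Type II error rate β = 1 - power therefore decreases (0.566 → 0.326).
Appropriate when false negatives are costly — here, keeping the old curriculum when the new one would have helped students.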